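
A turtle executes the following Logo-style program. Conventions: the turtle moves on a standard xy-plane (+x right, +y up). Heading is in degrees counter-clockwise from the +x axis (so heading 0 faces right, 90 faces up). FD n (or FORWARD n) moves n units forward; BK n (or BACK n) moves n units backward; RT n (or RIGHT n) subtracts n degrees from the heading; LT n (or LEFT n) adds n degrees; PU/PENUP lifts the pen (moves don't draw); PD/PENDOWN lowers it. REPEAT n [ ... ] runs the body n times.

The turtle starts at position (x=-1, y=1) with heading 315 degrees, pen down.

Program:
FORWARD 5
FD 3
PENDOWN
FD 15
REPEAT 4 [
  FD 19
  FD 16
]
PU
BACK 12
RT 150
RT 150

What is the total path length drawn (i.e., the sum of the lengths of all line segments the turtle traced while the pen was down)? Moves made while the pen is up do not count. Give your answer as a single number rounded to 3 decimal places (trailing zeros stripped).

Executing turtle program step by step:
Start: pos=(-1,1), heading=315, pen down
FD 5: (-1,1) -> (2.536,-2.536) [heading=315, draw]
FD 3: (2.536,-2.536) -> (4.657,-4.657) [heading=315, draw]
PD: pen down
FD 15: (4.657,-4.657) -> (15.263,-15.263) [heading=315, draw]
REPEAT 4 [
  -- iteration 1/4 --
  FD 19: (15.263,-15.263) -> (28.698,-28.698) [heading=315, draw]
  FD 16: (28.698,-28.698) -> (40.012,-40.012) [heading=315, draw]
  -- iteration 2/4 --
  FD 19: (40.012,-40.012) -> (53.447,-53.447) [heading=315, draw]
  FD 16: (53.447,-53.447) -> (64.761,-64.761) [heading=315, draw]
  -- iteration 3/4 --
  FD 19: (64.761,-64.761) -> (78.196,-78.196) [heading=315, draw]
  FD 16: (78.196,-78.196) -> (89.51,-89.51) [heading=315, draw]
  -- iteration 4/4 --
  FD 19: (89.51,-89.51) -> (102.945,-102.945) [heading=315, draw]
  FD 16: (102.945,-102.945) -> (114.258,-114.258) [heading=315, draw]
]
PU: pen up
BK 12: (114.258,-114.258) -> (105.773,-105.773) [heading=315, move]
RT 150: heading 315 -> 165
RT 150: heading 165 -> 15
Final: pos=(105.773,-105.773), heading=15, 11 segment(s) drawn

Segment lengths:
  seg 1: (-1,1) -> (2.536,-2.536), length = 5
  seg 2: (2.536,-2.536) -> (4.657,-4.657), length = 3
  seg 3: (4.657,-4.657) -> (15.263,-15.263), length = 15
  seg 4: (15.263,-15.263) -> (28.698,-28.698), length = 19
  seg 5: (28.698,-28.698) -> (40.012,-40.012), length = 16
  seg 6: (40.012,-40.012) -> (53.447,-53.447), length = 19
  seg 7: (53.447,-53.447) -> (64.761,-64.761), length = 16
  seg 8: (64.761,-64.761) -> (78.196,-78.196), length = 19
  seg 9: (78.196,-78.196) -> (89.51,-89.51), length = 16
  seg 10: (89.51,-89.51) -> (102.945,-102.945), length = 19
  seg 11: (102.945,-102.945) -> (114.258,-114.258), length = 16
Total = 163

Answer: 163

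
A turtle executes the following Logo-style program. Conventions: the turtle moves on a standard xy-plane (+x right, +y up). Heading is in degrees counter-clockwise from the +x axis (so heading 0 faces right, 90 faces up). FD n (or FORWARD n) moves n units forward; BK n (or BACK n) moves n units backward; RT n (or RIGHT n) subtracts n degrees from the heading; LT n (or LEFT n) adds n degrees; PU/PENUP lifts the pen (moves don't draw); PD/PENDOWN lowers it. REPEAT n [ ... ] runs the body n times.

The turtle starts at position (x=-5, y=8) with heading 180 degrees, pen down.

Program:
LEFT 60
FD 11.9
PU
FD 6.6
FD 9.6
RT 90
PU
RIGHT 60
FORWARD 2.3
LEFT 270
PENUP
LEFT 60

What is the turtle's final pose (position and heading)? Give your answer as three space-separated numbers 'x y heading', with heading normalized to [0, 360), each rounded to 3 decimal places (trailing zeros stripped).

Answer: -19.05 -14.035 60

Derivation:
Executing turtle program step by step:
Start: pos=(-5,8), heading=180, pen down
LT 60: heading 180 -> 240
FD 11.9: (-5,8) -> (-10.95,-2.306) [heading=240, draw]
PU: pen up
FD 6.6: (-10.95,-2.306) -> (-14.25,-8.021) [heading=240, move]
FD 9.6: (-14.25,-8.021) -> (-19.05,-16.335) [heading=240, move]
RT 90: heading 240 -> 150
PU: pen up
RT 60: heading 150 -> 90
FD 2.3: (-19.05,-16.335) -> (-19.05,-14.035) [heading=90, move]
LT 270: heading 90 -> 0
PU: pen up
LT 60: heading 0 -> 60
Final: pos=(-19.05,-14.035), heading=60, 1 segment(s) drawn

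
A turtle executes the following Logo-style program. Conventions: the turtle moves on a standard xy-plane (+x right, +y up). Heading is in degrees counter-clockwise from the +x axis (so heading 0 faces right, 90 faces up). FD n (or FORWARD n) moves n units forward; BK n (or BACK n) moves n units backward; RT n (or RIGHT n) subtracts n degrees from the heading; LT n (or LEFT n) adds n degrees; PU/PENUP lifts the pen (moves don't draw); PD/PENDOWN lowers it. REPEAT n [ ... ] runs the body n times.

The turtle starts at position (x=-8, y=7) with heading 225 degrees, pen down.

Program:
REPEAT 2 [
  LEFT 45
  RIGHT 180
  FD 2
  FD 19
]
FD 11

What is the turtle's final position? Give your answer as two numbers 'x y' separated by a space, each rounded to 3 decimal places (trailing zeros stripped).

Answer: 14.627 5.373

Derivation:
Executing turtle program step by step:
Start: pos=(-8,7), heading=225, pen down
REPEAT 2 [
  -- iteration 1/2 --
  LT 45: heading 225 -> 270
  RT 180: heading 270 -> 90
  FD 2: (-8,7) -> (-8,9) [heading=90, draw]
  FD 19: (-8,9) -> (-8,28) [heading=90, draw]
  -- iteration 2/2 --
  LT 45: heading 90 -> 135
  RT 180: heading 135 -> 315
  FD 2: (-8,28) -> (-6.586,26.586) [heading=315, draw]
  FD 19: (-6.586,26.586) -> (6.849,13.151) [heading=315, draw]
]
FD 11: (6.849,13.151) -> (14.627,5.373) [heading=315, draw]
Final: pos=(14.627,5.373), heading=315, 5 segment(s) drawn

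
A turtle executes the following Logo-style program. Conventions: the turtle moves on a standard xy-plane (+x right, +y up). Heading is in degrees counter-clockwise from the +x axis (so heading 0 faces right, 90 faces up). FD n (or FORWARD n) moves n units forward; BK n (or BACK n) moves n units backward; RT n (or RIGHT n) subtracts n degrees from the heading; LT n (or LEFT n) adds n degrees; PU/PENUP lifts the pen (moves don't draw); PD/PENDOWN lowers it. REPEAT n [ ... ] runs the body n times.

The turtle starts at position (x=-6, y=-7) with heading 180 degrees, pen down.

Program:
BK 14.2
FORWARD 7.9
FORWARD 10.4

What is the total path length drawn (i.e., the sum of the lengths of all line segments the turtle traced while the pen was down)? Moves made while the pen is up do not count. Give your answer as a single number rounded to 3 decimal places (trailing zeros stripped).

Executing turtle program step by step:
Start: pos=(-6,-7), heading=180, pen down
BK 14.2: (-6,-7) -> (8.2,-7) [heading=180, draw]
FD 7.9: (8.2,-7) -> (0.3,-7) [heading=180, draw]
FD 10.4: (0.3,-7) -> (-10.1,-7) [heading=180, draw]
Final: pos=(-10.1,-7), heading=180, 3 segment(s) drawn

Segment lengths:
  seg 1: (-6,-7) -> (8.2,-7), length = 14.2
  seg 2: (8.2,-7) -> (0.3,-7), length = 7.9
  seg 3: (0.3,-7) -> (-10.1,-7), length = 10.4
Total = 32.5

Answer: 32.5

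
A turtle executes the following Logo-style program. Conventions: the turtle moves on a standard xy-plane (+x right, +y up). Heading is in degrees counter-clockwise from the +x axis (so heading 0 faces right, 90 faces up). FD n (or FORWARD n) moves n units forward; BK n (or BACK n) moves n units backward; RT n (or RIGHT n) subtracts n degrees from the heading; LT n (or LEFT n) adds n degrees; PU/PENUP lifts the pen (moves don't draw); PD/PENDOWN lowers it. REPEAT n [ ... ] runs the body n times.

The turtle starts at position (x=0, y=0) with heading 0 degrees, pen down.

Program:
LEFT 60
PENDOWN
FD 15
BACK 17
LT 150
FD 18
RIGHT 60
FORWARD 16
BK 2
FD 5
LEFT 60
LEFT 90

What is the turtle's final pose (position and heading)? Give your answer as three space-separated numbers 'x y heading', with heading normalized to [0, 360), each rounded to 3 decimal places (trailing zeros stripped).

Answer: -33.043 -1.232 300

Derivation:
Executing turtle program step by step:
Start: pos=(0,0), heading=0, pen down
LT 60: heading 0 -> 60
PD: pen down
FD 15: (0,0) -> (7.5,12.99) [heading=60, draw]
BK 17: (7.5,12.99) -> (-1,-1.732) [heading=60, draw]
LT 150: heading 60 -> 210
FD 18: (-1,-1.732) -> (-16.588,-10.732) [heading=210, draw]
RT 60: heading 210 -> 150
FD 16: (-16.588,-10.732) -> (-30.445,-2.732) [heading=150, draw]
BK 2: (-30.445,-2.732) -> (-28.713,-3.732) [heading=150, draw]
FD 5: (-28.713,-3.732) -> (-33.043,-1.232) [heading=150, draw]
LT 60: heading 150 -> 210
LT 90: heading 210 -> 300
Final: pos=(-33.043,-1.232), heading=300, 6 segment(s) drawn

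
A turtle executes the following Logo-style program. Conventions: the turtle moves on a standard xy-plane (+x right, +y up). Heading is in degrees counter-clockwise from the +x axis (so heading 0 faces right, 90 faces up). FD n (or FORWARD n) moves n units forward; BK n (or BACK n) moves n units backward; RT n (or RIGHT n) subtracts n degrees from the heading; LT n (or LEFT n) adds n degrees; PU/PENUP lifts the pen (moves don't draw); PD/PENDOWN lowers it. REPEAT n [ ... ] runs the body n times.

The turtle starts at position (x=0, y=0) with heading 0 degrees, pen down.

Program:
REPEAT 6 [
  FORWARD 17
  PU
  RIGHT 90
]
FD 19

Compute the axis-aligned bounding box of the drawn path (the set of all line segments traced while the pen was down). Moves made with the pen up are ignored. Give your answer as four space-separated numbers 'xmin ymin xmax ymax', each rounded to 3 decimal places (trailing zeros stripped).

Executing turtle program step by step:
Start: pos=(0,0), heading=0, pen down
REPEAT 6 [
  -- iteration 1/6 --
  FD 17: (0,0) -> (17,0) [heading=0, draw]
  PU: pen up
  RT 90: heading 0 -> 270
  -- iteration 2/6 --
  FD 17: (17,0) -> (17,-17) [heading=270, move]
  PU: pen up
  RT 90: heading 270 -> 180
  -- iteration 3/6 --
  FD 17: (17,-17) -> (0,-17) [heading=180, move]
  PU: pen up
  RT 90: heading 180 -> 90
  -- iteration 4/6 --
  FD 17: (0,-17) -> (0,0) [heading=90, move]
  PU: pen up
  RT 90: heading 90 -> 0
  -- iteration 5/6 --
  FD 17: (0,0) -> (17,0) [heading=0, move]
  PU: pen up
  RT 90: heading 0 -> 270
  -- iteration 6/6 --
  FD 17: (17,0) -> (17,-17) [heading=270, move]
  PU: pen up
  RT 90: heading 270 -> 180
]
FD 19: (17,-17) -> (-2,-17) [heading=180, move]
Final: pos=(-2,-17), heading=180, 1 segment(s) drawn

Segment endpoints: x in {0, 17}, y in {0}
xmin=0, ymin=0, xmax=17, ymax=0

Answer: 0 0 17 0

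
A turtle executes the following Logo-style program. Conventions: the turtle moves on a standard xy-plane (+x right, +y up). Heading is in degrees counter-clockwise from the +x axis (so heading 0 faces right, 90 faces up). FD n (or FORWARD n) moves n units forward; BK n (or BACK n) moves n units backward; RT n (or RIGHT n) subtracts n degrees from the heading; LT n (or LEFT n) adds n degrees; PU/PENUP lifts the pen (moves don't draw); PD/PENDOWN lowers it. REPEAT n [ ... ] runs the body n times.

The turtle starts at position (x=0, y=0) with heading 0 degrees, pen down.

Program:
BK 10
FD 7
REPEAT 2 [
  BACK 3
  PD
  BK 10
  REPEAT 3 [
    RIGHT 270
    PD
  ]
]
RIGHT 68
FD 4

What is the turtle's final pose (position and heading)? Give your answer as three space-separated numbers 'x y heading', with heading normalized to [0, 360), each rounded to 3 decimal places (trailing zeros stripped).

Executing turtle program step by step:
Start: pos=(0,0), heading=0, pen down
BK 10: (0,0) -> (-10,0) [heading=0, draw]
FD 7: (-10,0) -> (-3,0) [heading=0, draw]
REPEAT 2 [
  -- iteration 1/2 --
  BK 3: (-3,0) -> (-6,0) [heading=0, draw]
  PD: pen down
  BK 10: (-6,0) -> (-16,0) [heading=0, draw]
  REPEAT 3 [
    -- iteration 1/3 --
    RT 270: heading 0 -> 90
    PD: pen down
    -- iteration 2/3 --
    RT 270: heading 90 -> 180
    PD: pen down
    -- iteration 3/3 --
    RT 270: heading 180 -> 270
    PD: pen down
  ]
  -- iteration 2/2 --
  BK 3: (-16,0) -> (-16,3) [heading=270, draw]
  PD: pen down
  BK 10: (-16,3) -> (-16,13) [heading=270, draw]
  REPEAT 3 [
    -- iteration 1/3 --
    RT 270: heading 270 -> 0
    PD: pen down
    -- iteration 2/3 --
    RT 270: heading 0 -> 90
    PD: pen down
    -- iteration 3/3 --
    RT 270: heading 90 -> 180
    PD: pen down
  ]
]
RT 68: heading 180 -> 112
FD 4: (-16,13) -> (-17.498,16.709) [heading=112, draw]
Final: pos=(-17.498,16.709), heading=112, 7 segment(s) drawn

Answer: -17.498 16.709 112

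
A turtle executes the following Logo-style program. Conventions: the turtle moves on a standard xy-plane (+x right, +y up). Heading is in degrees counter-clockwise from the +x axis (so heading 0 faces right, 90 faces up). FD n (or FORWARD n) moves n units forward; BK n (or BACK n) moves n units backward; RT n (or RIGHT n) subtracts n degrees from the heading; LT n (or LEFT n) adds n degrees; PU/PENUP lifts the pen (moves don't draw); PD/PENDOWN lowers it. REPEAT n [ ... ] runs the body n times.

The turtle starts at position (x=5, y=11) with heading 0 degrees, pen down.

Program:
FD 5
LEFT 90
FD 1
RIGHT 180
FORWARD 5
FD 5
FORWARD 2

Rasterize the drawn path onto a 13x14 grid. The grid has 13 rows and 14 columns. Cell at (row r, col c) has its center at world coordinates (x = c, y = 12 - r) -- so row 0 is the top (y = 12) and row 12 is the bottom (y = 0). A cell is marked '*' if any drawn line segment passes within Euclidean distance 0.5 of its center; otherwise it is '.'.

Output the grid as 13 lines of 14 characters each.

Answer: ..........*...
.....******...
..........*...
..........*...
..........*...
..........*...
..........*...
..........*...
..........*...
..........*...
..........*...
..........*...
..........*...

Derivation:
Segment 0: (5,11) -> (10,11)
Segment 1: (10,11) -> (10,12)
Segment 2: (10,12) -> (10,7)
Segment 3: (10,7) -> (10,2)
Segment 4: (10,2) -> (10,0)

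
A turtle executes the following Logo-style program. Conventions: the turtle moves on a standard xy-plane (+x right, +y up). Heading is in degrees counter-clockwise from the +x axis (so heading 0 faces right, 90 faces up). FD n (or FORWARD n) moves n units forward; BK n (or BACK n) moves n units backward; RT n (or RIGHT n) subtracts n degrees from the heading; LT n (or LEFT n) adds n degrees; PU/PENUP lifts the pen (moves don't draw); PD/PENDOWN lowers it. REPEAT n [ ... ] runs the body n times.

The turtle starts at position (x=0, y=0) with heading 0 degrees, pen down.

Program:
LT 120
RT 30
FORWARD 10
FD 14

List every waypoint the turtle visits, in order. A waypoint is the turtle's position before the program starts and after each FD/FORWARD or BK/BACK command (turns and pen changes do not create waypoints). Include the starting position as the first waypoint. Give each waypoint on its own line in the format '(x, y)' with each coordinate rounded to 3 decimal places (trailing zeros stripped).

Answer: (0, 0)
(0, 10)
(0, 24)

Derivation:
Executing turtle program step by step:
Start: pos=(0,0), heading=0, pen down
LT 120: heading 0 -> 120
RT 30: heading 120 -> 90
FD 10: (0,0) -> (0,10) [heading=90, draw]
FD 14: (0,10) -> (0,24) [heading=90, draw]
Final: pos=(0,24), heading=90, 2 segment(s) drawn
Waypoints (3 total):
(0, 0)
(0, 10)
(0, 24)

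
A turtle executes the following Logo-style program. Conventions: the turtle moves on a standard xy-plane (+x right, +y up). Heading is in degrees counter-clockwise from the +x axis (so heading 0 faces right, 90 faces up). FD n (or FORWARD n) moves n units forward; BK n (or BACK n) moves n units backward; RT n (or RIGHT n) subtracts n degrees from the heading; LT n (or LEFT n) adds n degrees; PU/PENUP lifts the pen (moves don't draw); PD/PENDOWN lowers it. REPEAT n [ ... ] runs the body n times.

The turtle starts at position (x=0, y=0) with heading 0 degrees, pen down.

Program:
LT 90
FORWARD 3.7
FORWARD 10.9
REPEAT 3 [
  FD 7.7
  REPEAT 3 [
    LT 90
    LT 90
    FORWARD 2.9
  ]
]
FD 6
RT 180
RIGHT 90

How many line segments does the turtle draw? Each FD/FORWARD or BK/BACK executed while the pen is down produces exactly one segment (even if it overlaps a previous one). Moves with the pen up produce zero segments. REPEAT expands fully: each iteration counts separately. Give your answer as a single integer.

Executing turtle program step by step:
Start: pos=(0,0), heading=0, pen down
LT 90: heading 0 -> 90
FD 3.7: (0,0) -> (0,3.7) [heading=90, draw]
FD 10.9: (0,3.7) -> (0,14.6) [heading=90, draw]
REPEAT 3 [
  -- iteration 1/3 --
  FD 7.7: (0,14.6) -> (0,22.3) [heading=90, draw]
  REPEAT 3 [
    -- iteration 1/3 --
    LT 90: heading 90 -> 180
    LT 90: heading 180 -> 270
    FD 2.9: (0,22.3) -> (0,19.4) [heading=270, draw]
    -- iteration 2/3 --
    LT 90: heading 270 -> 0
    LT 90: heading 0 -> 90
    FD 2.9: (0,19.4) -> (0,22.3) [heading=90, draw]
    -- iteration 3/3 --
    LT 90: heading 90 -> 180
    LT 90: heading 180 -> 270
    FD 2.9: (0,22.3) -> (0,19.4) [heading=270, draw]
  ]
  -- iteration 2/3 --
  FD 7.7: (0,19.4) -> (0,11.7) [heading=270, draw]
  REPEAT 3 [
    -- iteration 1/3 --
    LT 90: heading 270 -> 0
    LT 90: heading 0 -> 90
    FD 2.9: (0,11.7) -> (0,14.6) [heading=90, draw]
    -- iteration 2/3 --
    LT 90: heading 90 -> 180
    LT 90: heading 180 -> 270
    FD 2.9: (0,14.6) -> (0,11.7) [heading=270, draw]
    -- iteration 3/3 --
    LT 90: heading 270 -> 0
    LT 90: heading 0 -> 90
    FD 2.9: (0,11.7) -> (0,14.6) [heading=90, draw]
  ]
  -- iteration 3/3 --
  FD 7.7: (0,14.6) -> (0,22.3) [heading=90, draw]
  REPEAT 3 [
    -- iteration 1/3 --
    LT 90: heading 90 -> 180
    LT 90: heading 180 -> 270
    FD 2.9: (0,22.3) -> (0,19.4) [heading=270, draw]
    -- iteration 2/3 --
    LT 90: heading 270 -> 0
    LT 90: heading 0 -> 90
    FD 2.9: (0,19.4) -> (0,22.3) [heading=90, draw]
    -- iteration 3/3 --
    LT 90: heading 90 -> 180
    LT 90: heading 180 -> 270
    FD 2.9: (0,22.3) -> (0,19.4) [heading=270, draw]
  ]
]
FD 6: (0,19.4) -> (0,13.4) [heading=270, draw]
RT 180: heading 270 -> 90
RT 90: heading 90 -> 0
Final: pos=(0,13.4), heading=0, 15 segment(s) drawn
Segments drawn: 15

Answer: 15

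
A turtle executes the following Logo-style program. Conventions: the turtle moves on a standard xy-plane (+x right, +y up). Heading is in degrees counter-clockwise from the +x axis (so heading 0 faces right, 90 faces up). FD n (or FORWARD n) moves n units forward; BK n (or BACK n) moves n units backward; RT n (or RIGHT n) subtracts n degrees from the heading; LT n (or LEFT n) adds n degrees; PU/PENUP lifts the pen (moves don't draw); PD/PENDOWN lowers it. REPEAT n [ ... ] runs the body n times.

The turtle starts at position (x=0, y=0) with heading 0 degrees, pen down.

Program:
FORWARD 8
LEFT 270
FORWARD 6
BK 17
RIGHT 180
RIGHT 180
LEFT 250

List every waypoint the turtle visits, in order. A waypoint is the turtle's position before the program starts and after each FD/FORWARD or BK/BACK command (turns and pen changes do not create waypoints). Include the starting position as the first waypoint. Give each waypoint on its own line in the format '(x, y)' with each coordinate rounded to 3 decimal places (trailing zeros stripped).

Executing turtle program step by step:
Start: pos=(0,0), heading=0, pen down
FD 8: (0,0) -> (8,0) [heading=0, draw]
LT 270: heading 0 -> 270
FD 6: (8,0) -> (8,-6) [heading=270, draw]
BK 17: (8,-6) -> (8,11) [heading=270, draw]
RT 180: heading 270 -> 90
RT 180: heading 90 -> 270
LT 250: heading 270 -> 160
Final: pos=(8,11), heading=160, 3 segment(s) drawn
Waypoints (4 total):
(0, 0)
(8, 0)
(8, -6)
(8, 11)

Answer: (0, 0)
(8, 0)
(8, -6)
(8, 11)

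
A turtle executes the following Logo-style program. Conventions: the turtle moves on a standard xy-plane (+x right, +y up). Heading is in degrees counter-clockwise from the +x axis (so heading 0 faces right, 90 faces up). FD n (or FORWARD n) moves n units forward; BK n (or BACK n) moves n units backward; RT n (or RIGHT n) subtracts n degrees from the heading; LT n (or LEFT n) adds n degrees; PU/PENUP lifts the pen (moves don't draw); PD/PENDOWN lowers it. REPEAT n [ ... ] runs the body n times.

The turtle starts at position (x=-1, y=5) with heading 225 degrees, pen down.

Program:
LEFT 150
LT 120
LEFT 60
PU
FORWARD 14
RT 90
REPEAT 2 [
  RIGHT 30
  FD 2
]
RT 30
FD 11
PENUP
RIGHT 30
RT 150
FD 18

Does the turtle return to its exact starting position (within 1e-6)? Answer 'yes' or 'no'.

Executing turtle program step by step:
Start: pos=(-1,5), heading=225, pen down
LT 150: heading 225 -> 15
LT 120: heading 15 -> 135
LT 60: heading 135 -> 195
PU: pen up
FD 14: (-1,5) -> (-14.523,1.377) [heading=195, move]
RT 90: heading 195 -> 105
REPEAT 2 [
  -- iteration 1/2 --
  RT 30: heading 105 -> 75
  FD 2: (-14.523,1.377) -> (-14.005,3.308) [heading=75, move]
  -- iteration 2/2 --
  RT 30: heading 75 -> 45
  FD 2: (-14.005,3.308) -> (-12.591,4.723) [heading=45, move]
]
RT 30: heading 45 -> 15
FD 11: (-12.591,4.723) -> (-1.966,7.57) [heading=15, move]
PU: pen up
RT 30: heading 15 -> 345
RT 150: heading 345 -> 195
FD 18: (-1.966,7.57) -> (-19.353,2.911) [heading=195, move]
Final: pos=(-19.353,2.911), heading=195, 0 segment(s) drawn

Start position: (-1, 5)
Final position: (-19.353, 2.911)
Distance = 18.471; >= 1e-6 -> NOT closed

Answer: no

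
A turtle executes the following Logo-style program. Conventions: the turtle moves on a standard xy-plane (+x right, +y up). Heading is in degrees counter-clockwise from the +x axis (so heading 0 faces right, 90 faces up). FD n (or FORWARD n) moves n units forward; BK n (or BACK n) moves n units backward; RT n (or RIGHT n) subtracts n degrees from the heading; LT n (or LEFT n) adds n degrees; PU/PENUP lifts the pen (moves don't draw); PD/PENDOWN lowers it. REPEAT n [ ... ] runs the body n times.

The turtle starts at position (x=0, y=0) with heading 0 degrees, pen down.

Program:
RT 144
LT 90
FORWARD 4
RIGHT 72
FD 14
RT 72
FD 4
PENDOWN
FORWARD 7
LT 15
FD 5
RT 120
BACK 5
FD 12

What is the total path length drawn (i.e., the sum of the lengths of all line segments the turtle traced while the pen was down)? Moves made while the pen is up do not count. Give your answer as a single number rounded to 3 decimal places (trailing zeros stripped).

Answer: 51

Derivation:
Executing turtle program step by step:
Start: pos=(0,0), heading=0, pen down
RT 144: heading 0 -> 216
LT 90: heading 216 -> 306
FD 4: (0,0) -> (2.351,-3.236) [heading=306, draw]
RT 72: heading 306 -> 234
FD 14: (2.351,-3.236) -> (-5.878,-14.562) [heading=234, draw]
RT 72: heading 234 -> 162
FD 4: (-5.878,-14.562) -> (-9.682,-13.326) [heading=162, draw]
PD: pen down
FD 7: (-9.682,-13.326) -> (-16.339,-11.163) [heading=162, draw]
LT 15: heading 162 -> 177
FD 5: (-16.339,-11.163) -> (-21.333,-10.901) [heading=177, draw]
RT 120: heading 177 -> 57
BK 5: (-21.333,-10.901) -> (-24.056,-15.095) [heading=57, draw]
FD 12: (-24.056,-15.095) -> (-17.52,-5.031) [heading=57, draw]
Final: pos=(-17.52,-5.031), heading=57, 7 segment(s) drawn

Segment lengths:
  seg 1: (0,0) -> (2.351,-3.236), length = 4
  seg 2: (2.351,-3.236) -> (-5.878,-14.562), length = 14
  seg 3: (-5.878,-14.562) -> (-9.682,-13.326), length = 4
  seg 4: (-9.682,-13.326) -> (-16.339,-11.163), length = 7
  seg 5: (-16.339,-11.163) -> (-21.333,-10.901), length = 5
  seg 6: (-21.333,-10.901) -> (-24.056,-15.095), length = 5
  seg 7: (-24.056,-15.095) -> (-17.52,-5.031), length = 12
Total = 51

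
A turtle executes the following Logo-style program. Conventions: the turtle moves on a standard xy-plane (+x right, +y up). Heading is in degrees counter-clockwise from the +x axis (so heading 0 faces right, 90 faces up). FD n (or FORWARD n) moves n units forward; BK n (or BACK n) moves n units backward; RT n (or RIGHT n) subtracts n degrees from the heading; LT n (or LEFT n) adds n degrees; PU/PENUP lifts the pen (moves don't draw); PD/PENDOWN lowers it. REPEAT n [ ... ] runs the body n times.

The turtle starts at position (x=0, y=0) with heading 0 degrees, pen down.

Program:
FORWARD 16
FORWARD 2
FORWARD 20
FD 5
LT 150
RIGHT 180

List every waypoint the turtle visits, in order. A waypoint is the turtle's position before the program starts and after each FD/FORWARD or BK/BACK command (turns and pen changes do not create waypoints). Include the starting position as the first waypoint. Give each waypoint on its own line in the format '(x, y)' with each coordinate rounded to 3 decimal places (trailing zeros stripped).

Answer: (0, 0)
(16, 0)
(18, 0)
(38, 0)
(43, 0)

Derivation:
Executing turtle program step by step:
Start: pos=(0,0), heading=0, pen down
FD 16: (0,0) -> (16,0) [heading=0, draw]
FD 2: (16,0) -> (18,0) [heading=0, draw]
FD 20: (18,0) -> (38,0) [heading=0, draw]
FD 5: (38,0) -> (43,0) [heading=0, draw]
LT 150: heading 0 -> 150
RT 180: heading 150 -> 330
Final: pos=(43,0), heading=330, 4 segment(s) drawn
Waypoints (5 total):
(0, 0)
(16, 0)
(18, 0)
(38, 0)
(43, 0)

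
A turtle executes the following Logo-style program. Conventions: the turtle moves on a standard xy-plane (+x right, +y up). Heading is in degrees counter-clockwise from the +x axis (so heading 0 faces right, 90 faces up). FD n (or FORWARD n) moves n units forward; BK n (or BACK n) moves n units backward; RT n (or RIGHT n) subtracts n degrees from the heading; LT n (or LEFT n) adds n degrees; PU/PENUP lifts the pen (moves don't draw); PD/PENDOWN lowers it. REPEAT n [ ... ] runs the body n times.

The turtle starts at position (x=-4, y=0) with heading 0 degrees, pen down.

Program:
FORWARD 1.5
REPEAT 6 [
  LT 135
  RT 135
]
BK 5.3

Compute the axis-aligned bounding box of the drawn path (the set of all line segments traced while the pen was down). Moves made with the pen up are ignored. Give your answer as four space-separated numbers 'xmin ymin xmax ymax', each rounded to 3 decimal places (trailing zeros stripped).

Answer: -7.8 0 -2.5 0

Derivation:
Executing turtle program step by step:
Start: pos=(-4,0), heading=0, pen down
FD 1.5: (-4,0) -> (-2.5,0) [heading=0, draw]
REPEAT 6 [
  -- iteration 1/6 --
  LT 135: heading 0 -> 135
  RT 135: heading 135 -> 0
  -- iteration 2/6 --
  LT 135: heading 0 -> 135
  RT 135: heading 135 -> 0
  -- iteration 3/6 --
  LT 135: heading 0 -> 135
  RT 135: heading 135 -> 0
  -- iteration 4/6 --
  LT 135: heading 0 -> 135
  RT 135: heading 135 -> 0
  -- iteration 5/6 --
  LT 135: heading 0 -> 135
  RT 135: heading 135 -> 0
  -- iteration 6/6 --
  LT 135: heading 0 -> 135
  RT 135: heading 135 -> 0
]
BK 5.3: (-2.5,0) -> (-7.8,0) [heading=0, draw]
Final: pos=(-7.8,0), heading=0, 2 segment(s) drawn

Segment endpoints: x in {-7.8, -4, -2.5}, y in {0}
xmin=-7.8, ymin=0, xmax=-2.5, ymax=0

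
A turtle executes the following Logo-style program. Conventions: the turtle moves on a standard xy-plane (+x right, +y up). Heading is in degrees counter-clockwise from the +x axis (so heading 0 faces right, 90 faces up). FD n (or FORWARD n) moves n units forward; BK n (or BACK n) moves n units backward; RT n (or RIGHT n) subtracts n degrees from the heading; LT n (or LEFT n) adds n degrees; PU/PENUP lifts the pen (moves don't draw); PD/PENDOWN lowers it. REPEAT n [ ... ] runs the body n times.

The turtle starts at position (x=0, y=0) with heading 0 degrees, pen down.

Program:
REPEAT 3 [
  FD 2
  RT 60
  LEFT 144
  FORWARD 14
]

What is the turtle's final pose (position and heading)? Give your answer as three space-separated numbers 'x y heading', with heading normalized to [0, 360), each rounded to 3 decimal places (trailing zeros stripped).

Answer: -16.304 5.924 252

Derivation:
Executing turtle program step by step:
Start: pos=(0,0), heading=0, pen down
REPEAT 3 [
  -- iteration 1/3 --
  FD 2: (0,0) -> (2,0) [heading=0, draw]
  RT 60: heading 0 -> 300
  LT 144: heading 300 -> 84
  FD 14: (2,0) -> (3.463,13.923) [heading=84, draw]
  -- iteration 2/3 --
  FD 2: (3.463,13.923) -> (3.672,15.912) [heading=84, draw]
  RT 60: heading 84 -> 24
  LT 144: heading 24 -> 168
  FD 14: (3.672,15.912) -> (-10.022,18.823) [heading=168, draw]
  -- iteration 3/3 --
  FD 2: (-10.022,18.823) -> (-11.978,19.239) [heading=168, draw]
  RT 60: heading 168 -> 108
  LT 144: heading 108 -> 252
  FD 14: (-11.978,19.239) -> (-16.304,5.924) [heading=252, draw]
]
Final: pos=(-16.304,5.924), heading=252, 6 segment(s) drawn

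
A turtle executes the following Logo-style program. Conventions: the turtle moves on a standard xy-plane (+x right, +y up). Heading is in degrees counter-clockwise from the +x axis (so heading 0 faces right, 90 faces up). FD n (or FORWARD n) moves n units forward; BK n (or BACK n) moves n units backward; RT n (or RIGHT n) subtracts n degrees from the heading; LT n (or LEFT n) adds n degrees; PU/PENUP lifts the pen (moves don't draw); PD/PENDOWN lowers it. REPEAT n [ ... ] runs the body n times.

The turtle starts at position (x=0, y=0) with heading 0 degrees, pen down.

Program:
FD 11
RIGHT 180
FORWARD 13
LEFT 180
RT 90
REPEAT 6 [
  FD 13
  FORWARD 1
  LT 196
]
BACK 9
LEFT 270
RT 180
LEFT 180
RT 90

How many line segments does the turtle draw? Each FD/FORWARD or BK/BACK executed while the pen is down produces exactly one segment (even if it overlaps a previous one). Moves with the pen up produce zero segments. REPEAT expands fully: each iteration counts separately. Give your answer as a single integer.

Executing turtle program step by step:
Start: pos=(0,0), heading=0, pen down
FD 11: (0,0) -> (11,0) [heading=0, draw]
RT 180: heading 0 -> 180
FD 13: (11,0) -> (-2,0) [heading=180, draw]
LT 180: heading 180 -> 0
RT 90: heading 0 -> 270
REPEAT 6 [
  -- iteration 1/6 --
  FD 13: (-2,0) -> (-2,-13) [heading=270, draw]
  FD 1: (-2,-13) -> (-2,-14) [heading=270, draw]
  LT 196: heading 270 -> 106
  -- iteration 2/6 --
  FD 13: (-2,-14) -> (-5.583,-1.504) [heading=106, draw]
  FD 1: (-5.583,-1.504) -> (-5.859,-0.542) [heading=106, draw]
  LT 196: heading 106 -> 302
  -- iteration 3/6 --
  FD 13: (-5.859,-0.542) -> (1.03,-11.567) [heading=302, draw]
  FD 1: (1.03,-11.567) -> (1.56,-12.415) [heading=302, draw]
  LT 196: heading 302 -> 138
  -- iteration 4/6 --
  FD 13: (1.56,-12.415) -> (-8.101,-3.716) [heading=138, draw]
  FD 1: (-8.101,-3.716) -> (-8.844,-3.047) [heading=138, draw]
  LT 196: heading 138 -> 334
  -- iteration 5/6 --
  FD 13: (-8.844,-3.047) -> (2.84,-8.746) [heading=334, draw]
  FD 1: (2.84,-8.746) -> (3.739,-9.184) [heading=334, draw]
  LT 196: heading 334 -> 170
  -- iteration 6/6 --
  FD 13: (3.739,-9.184) -> (-9.063,-6.927) [heading=170, draw]
  FD 1: (-9.063,-6.927) -> (-10.048,-6.753) [heading=170, draw]
  LT 196: heading 170 -> 6
]
BK 9: (-10.048,-6.753) -> (-18.999,-7.694) [heading=6, draw]
LT 270: heading 6 -> 276
RT 180: heading 276 -> 96
LT 180: heading 96 -> 276
RT 90: heading 276 -> 186
Final: pos=(-18.999,-7.694), heading=186, 15 segment(s) drawn
Segments drawn: 15

Answer: 15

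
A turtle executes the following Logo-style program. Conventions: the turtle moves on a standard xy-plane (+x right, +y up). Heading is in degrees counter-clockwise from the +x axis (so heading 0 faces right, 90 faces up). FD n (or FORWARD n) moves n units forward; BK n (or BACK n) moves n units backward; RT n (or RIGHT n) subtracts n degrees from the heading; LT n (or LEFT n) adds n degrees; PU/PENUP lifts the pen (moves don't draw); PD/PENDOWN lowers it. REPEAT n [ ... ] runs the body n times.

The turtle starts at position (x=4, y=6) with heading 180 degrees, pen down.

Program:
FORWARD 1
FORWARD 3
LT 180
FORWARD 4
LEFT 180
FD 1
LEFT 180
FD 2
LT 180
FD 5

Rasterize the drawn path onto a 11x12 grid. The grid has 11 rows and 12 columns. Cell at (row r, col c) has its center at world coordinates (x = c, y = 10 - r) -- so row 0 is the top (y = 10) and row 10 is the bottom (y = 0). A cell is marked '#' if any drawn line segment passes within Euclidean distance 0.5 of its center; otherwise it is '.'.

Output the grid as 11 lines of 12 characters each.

Segment 0: (4,6) -> (3,6)
Segment 1: (3,6) -> (0,6)
Segment 2: (0,6) -> (4,6)
Segment 3: (4,6) -> (3,6)
Segment 4: (3,6) -> (5,6)
Segment 5: (5,6) -> (0,6)

Answer: ............
............
............
............
######......
............
............
............
............
............
............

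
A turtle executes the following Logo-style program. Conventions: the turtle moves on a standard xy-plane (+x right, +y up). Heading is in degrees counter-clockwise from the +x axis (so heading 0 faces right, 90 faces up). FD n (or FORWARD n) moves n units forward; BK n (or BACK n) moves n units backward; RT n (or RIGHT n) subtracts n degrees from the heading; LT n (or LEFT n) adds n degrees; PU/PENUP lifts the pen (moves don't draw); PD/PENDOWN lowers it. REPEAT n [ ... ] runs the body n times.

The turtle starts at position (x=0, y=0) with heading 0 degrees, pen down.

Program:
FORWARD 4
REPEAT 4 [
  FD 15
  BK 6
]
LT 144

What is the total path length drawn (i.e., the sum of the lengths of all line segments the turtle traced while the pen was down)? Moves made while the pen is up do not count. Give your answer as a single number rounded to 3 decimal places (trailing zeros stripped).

Answer: 88

Derivation:
Executing turtle program step by step:
Start: pos=(0,0), heading=0, pen down
FD 4: (0,0) -> (4,0) [heading=0, draw]
REPEAT 4 [
  -- iteration 1/4 --
  FD 15: (4,0) -> (19,0) [heading=0, draw]
  BK 6: (19,0) -> (13,0) [heading=0, draw]
  -- iteration 2/4 --
  FD 15: (13,0) -> (28,0) [heading=0, draw]
  BK 6: (28,0) -> (22,0) [heading=0, draw]
  -- iteration 3/4 --
  FD 15: (22,0) -> (37,0) [heading=0, draw]
  BK 6: (37,0) -> (31,0) [heading=0, draw]
  -- iteration 4/4 --
  FD 15: (31,0) -> (46,0) [heading=0, draw]
  BK 6: (46,0) -> (40,0) [heading=0, draw]
]
LT 144: heading 0 -> 144
Final: pos=(40,0), heading=144, 9 segment(s) drawn

Segment lengths:
  seg 1: (0,0) -> (4,0), length = 4
  seg 2: (4,0) -> (19,0), length = 15
  seg 3: (19,0) -> (13,0), length = 6
  seg 4: (13,0) -> (28,0), length = 15
  seg 5: (28,0) -> (22,0), length = 6
  seg 6: (22,0) -> (37,0), length = 15
  seg 7: (37,0) -> (31,0), length = 6
  seg 8: (31,0) -> (46,0), length = 15
  seg 9: (46,0) -> (40,0), length = 6
Total = 88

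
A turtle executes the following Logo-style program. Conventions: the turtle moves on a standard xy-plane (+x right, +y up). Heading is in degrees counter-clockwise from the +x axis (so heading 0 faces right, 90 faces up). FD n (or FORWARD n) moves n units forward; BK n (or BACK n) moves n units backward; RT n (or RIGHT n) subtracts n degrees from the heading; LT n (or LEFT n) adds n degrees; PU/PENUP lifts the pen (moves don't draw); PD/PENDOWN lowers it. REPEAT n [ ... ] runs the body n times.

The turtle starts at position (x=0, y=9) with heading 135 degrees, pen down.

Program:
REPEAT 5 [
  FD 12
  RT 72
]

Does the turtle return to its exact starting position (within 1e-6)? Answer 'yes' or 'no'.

Answer: yes

Derivation:
Executing turtle program step by step:
Start: pos=(0,9), heading=135, pen down
REPEAT 5 [
  -- iteration 1/5 --
  FD 12: (0,9) -> (-8.485,17.485) [heading=135, draw]
  RT 72: heading 135 -> 63
  -- iteration 2/5 --
  FD 12: (-8.485,17.485) -> (-3.037,28.177) [heading=63, draw]
  RT 72: heading 63 -> 351
  -- iteration 3/5 --
  FD 12: (-3.037,28.177) -> (8.815,26.3) [heading=351, draw]
  RT 72: heading 351 -> 279
  -- iteration 4/5 --
  FD 12: (8.815,26.3) -> (10.692,14.448) [heading=279, draw]
  RT 72: heading 279 -> 207
  -- iteration 5/5 --
  FD 12: (10.692,14.448) -> (0,9) [heading=207, draw]
  RT 72: heading 207 -> 135
]
Final: pos=(0,9), heading=135, 5 segment(s) drawn

Start position: (0, 9)
Final position: (0, 9)
Distance = 0; < 1e-6 -> CLOSED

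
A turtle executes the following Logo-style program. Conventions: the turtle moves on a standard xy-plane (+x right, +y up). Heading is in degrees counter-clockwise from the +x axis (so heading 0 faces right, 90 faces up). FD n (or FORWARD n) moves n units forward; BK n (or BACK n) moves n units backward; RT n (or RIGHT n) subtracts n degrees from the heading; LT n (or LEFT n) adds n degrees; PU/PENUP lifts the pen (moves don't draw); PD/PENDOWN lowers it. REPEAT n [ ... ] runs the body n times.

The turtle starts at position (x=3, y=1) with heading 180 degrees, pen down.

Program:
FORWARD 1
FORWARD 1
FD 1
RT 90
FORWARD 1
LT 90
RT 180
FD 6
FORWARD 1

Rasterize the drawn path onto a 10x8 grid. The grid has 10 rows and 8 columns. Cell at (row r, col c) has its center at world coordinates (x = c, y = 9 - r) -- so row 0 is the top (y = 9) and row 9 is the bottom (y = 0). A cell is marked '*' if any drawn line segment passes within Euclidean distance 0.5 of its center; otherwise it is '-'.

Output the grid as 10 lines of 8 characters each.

Answer: --------
--------
--------
--------
--------
--------
--------
********
****----
--------

Derivation:
Segment 0: (3,1) -> (2,1)
Segment 1: (2,1) -> (1,1)
Segment 2: (1,1) -> (0,1)
Segment 3: (0,1) -> (0,2)
Segment 4: (0,2) -> (6,2)
Segment 5: (6,2) -> (7,2)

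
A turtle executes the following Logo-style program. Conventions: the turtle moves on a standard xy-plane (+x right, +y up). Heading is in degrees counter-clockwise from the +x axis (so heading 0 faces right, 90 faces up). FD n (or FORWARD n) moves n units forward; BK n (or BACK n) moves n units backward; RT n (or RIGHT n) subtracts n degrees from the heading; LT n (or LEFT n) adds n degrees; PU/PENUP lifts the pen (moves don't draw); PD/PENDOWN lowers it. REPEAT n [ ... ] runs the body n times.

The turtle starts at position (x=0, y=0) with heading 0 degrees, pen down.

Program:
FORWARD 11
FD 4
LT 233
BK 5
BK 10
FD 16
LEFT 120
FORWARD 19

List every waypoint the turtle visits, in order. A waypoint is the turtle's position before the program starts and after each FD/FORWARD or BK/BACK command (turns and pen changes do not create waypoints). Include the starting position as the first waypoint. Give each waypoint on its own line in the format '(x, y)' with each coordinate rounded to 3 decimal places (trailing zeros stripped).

Answer: (0, 0)
(11, 0)
(15, 0)
(18.009, 3.993)
(24.027, 11.98)
(14.398, -0.799)
(33.257, -3.114)

Derivation:
Executing turtle program step by step:
Start: pos=(0,0), heading=0, pen down
FD 11: (0,0) -> (11,0) [heading=0, draw]
FD 4: (11,0) -> (15,0) [heading=0, draw]
LT 233: heading 0 -> 233
BK 5: (15,0) -> (18.009,3.993) [heading=233, draw]
BK 10: (18.009,3.993) -> (24.027,11.98) [heading=233, draw]
FD 16: (24.027,11.98) -> (14.398,-0.799) [heading=233, draw]
LT 120: heading 233 -> 353
FD 19: (14.398,-0.799) -> (33.257,-3.114) [heading=353, draw]
Final: pos=(33.257,-3.114), heading=353, 6 segment(s) drawn
Waypoints (7 total):
(0, 0)
(11, 0)
(15, 0)
(18.009, 3.993)
(24.027, 11.98)
(14.398, -0.799)
(33.257, -3.114)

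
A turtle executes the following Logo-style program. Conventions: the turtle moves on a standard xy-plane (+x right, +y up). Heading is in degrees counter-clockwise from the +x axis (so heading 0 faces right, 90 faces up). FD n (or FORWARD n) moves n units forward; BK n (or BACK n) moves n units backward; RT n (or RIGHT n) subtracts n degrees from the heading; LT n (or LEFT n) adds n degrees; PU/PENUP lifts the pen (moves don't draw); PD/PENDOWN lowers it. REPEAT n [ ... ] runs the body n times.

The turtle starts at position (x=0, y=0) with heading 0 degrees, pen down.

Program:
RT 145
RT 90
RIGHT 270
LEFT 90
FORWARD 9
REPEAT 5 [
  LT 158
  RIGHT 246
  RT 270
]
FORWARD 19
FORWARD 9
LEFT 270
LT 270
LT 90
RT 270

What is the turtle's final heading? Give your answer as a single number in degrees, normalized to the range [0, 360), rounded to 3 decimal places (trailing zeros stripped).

Answer: 315

Derivation:
Executing turtle program step by step:
Start: pos=(0,0), heading=0, pen down
RT 145: heading 0 -> 215
RT 90: heading 215 -> 125
RT 270: heading 125 -> 215
LT 90: heading 215 -> 305
FD 9: (0,0) -> (5.162,-7.372) [heading=305, draw]
REPEAT 5 [
  -- iteration 1/5 --
  LT 158: heading 305 -> 103
  RT 246: heading 103 -> 217
  RT 270: heading 217 -> 307
  -- iteration 2/5 --
  LT 158: heading 307 -> 105
  RT 246: heading 105 -> 219
  RT 270: heading 219 -> 309
  -- iteration 3/5 --
  LT 158: heading 309 -> 107
  RT 246: heading 107 -> 221
  RT 270: heading 221 -> 311
  -- iteration 4/5 --
  LT 158: heading 311 -> 109
  RT 246: heading 109 -> 223
  RT 270: heading 223 -> 313
  -- iteration 5/5 --
  LT 158: heading 313 -> 111
  RT 246: heading 111 -> 225
  RT 270: heading 225 -> 315
]
FD 19: (5.162,-7.372) -> (18.597,-20.807) [heading=315, draw]
FD 9: (18.597,-20.807) -> (24.961,-27.171) [heading=315, draw]
LT 270: heading 315 -> 225
LT 270: heading 225 -> 135
LT 90: heading 135 -> 225
RT 270: heading 225 -> 315
Final: pos=(24.961,-27.171), heading=315, 3 segment(s) drawn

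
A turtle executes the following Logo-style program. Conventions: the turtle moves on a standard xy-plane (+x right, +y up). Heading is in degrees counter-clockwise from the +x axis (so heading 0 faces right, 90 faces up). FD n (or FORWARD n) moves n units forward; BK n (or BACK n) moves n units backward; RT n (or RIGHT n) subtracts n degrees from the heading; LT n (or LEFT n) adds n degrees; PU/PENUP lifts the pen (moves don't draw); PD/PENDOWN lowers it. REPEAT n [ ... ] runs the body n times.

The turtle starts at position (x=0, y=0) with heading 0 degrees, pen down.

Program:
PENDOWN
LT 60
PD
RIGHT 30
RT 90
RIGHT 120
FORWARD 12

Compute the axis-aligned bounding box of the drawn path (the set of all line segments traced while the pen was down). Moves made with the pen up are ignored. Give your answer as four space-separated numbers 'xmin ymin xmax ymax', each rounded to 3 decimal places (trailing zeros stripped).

Executing turtle program step by step:
Start: pos=(0,0), heading=0, pen down
PD: pen down
LT 60: heading 0 -> 60
PD: pen down
RT 30: heading 60 -> 30
RT 90: heading 30 -> 300
RT 120: heading 300 -> 180
FD 12: (0,0) -> (-12,0) [heading=180, draw]
Final: pos=(-12,0), heading=180, 1 segment(s) drawn

Segment endpoints: x in {-12, 0}, y in {0, 0}
xmin=-12, ymin=0, xmax=0, ymax=0

Answer: -12 0 0 0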